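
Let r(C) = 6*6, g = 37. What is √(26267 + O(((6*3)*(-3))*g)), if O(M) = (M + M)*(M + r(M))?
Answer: √7866419 ≈ 2804.7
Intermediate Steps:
r(C) = 36
O(M) = 2*M*(36 + M) (O(M) = (M + M)*(M + 36) = (2*M)*(36 + M) = 2*M*(36 + M))
√(26267 + O(((6*3)*(-3))*g)) = √(26267 + 2*(((6*3)*(-3))*37)*(36 + ((6*3)*(-3))*37)) = √(26267 + 2*((18*(-3))*37)*(36 + (18*(-3))*37)) = √(26267 + 2*(-54*37)*(36 - 54*37)) = √(26267 + 2*(-1998)*(36 - 1998)) = √(26267 + 2*(-1998)*(-1962)) = √(26267 + 7840152) = √7866419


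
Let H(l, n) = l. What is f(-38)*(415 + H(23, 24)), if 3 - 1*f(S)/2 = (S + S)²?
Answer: -5057148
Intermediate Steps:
f(S) = 6 - 8*S² (f(S) = 6 - 2*(S + S)² = 6 - 2*4*S² = 6 - 8*S²)
f(-38)*(415 + H(23, 24)) = (6 - 8*(-38)²)*(415 + 23) = (6 - 8*1444)*438 = (6 - 11552)*438 = -11546*438 = -5057148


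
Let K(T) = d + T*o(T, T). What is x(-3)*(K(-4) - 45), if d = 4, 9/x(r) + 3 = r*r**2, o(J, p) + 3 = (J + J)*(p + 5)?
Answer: -9/10 ≈ -0.90000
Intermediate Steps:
o(J, p) = -3 + 2*J*(5 + p) (o(J, p) = -3 + (J + J)*(p + 5) = -3 + (2*J)*(5 + p) = -3 + 2*J*(5 + p))
x(r) = 9/(-3 + r**3) (x(r) = 9/(-3 + r*r**2) = 9/(-3 + r**3))
K(T) = 4 + T*(-3 + 2*T**2 + 10*T) (K(T) = 4 + T*(-3 + 10*T + 2*T*T) = 4 + T*(-3 + 10*T + 2*T**2) = 4 + T*(-3 + 2*T**2 + 10*T))
x(-3)*(K(-4) - 45) = (9/(-3 + (-3)**3))*((4 - 4*(-3 + 2*(-4)**2 + 10*(-4))) - 45) = (9/(-3 - 27))*((4 - 4*(-3 + 2*16 - 40)) - 45) = (9/(-30))*((4 - 4*(-3 + 32 - 40)) - 45) = (9*(-1/30))*((4 - 4*(-11)) - 45) = -3*((4 + 44) - 45)/10 = -3*(48 - 45)/10 = -3/10*3 = -9/10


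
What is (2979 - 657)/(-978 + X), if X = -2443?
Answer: -2322/3421 ≈ -0.67875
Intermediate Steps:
(2979 - 657)/(-978 + X) = (2979 - 657)/(-978 - 2443) = 2322/(-3421) = 2322*(-1/3421) = -2322/3421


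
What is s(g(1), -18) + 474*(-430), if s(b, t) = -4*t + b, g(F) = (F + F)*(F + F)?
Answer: -203744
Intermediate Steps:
g(F) = 4*F² (g(F) = (2*F)*(2*F) = 4*F²)
s(b, t) = b - 4*t
s(g(1), -18) + 474*(-430) = (4*1² - 4*(-18)) + 474*(-430) = (4*1 + 72) - 203820 = (4 + 72) - 203820 = 76 - 203820 = -203744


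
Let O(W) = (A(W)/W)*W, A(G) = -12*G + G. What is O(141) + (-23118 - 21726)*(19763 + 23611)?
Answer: -1945065207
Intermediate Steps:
A(G) = -11*G
O(W) = -11*W (O(W) = ((-11*W)/W)*W = -11*W)
O(141) + (-23118 - 21726)*(19763 + 23611) = -11*141 + (-23118 - 21726)*(19763 + 23611) = -1551 - 44844*43374 = -1551 - 1945063656 = -1945065207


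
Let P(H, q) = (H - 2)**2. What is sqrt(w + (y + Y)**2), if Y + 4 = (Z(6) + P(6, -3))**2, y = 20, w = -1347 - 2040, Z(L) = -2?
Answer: sqrt(41557) ≈ 203.86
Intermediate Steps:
w = -3387
P(H, q) = (-2 + H)**2
Y = 192 (Y = -4 + (-2 + (-2 + 6)**2)**2 = -4 + (-2 + 4**2)**2 = -4 + (-2 + 16)**2 = -4 + 14**2 = -4 + 196 = 192)
sqrt(w + (y + Y)**2) = sqrt(-3387 + (20 + 192)**2) = sqrt(-3387 + 212**2) = sqrt(-3387 + 44944) = sqrt(41557)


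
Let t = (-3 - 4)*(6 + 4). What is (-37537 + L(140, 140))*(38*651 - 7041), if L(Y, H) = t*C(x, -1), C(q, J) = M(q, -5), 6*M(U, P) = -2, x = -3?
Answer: -663879359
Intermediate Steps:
M(U, P) = -1/3 (M(U, P) = (1/6)*(-2) = -1/3)
C(q, J) = -1/3
t = -70 (t = -7*10 = -70)
L(Y, H) = 70/3 (L(Y, H) = -70*(-1/3) = 70/3)
(-37537 + L(140, 140))*(38*651 - 7041) = (-37537 + 70/3)*(38*651 - 7041) = -112541*(24738 - 7041)/3 = -112541/3*17697 = -663879359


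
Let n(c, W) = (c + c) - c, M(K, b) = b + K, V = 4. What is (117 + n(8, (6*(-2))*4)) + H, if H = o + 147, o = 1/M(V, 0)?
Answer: 1089/4 ≈ 272.25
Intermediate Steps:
M(K, b) = K + b
o = 1/4 (o = 1/(4 + 0) = 1/4 ≈ 0.25000)
n(c, W) = c (n(c, W) = 2*c - c = c)
H = 589/4 (H = 1/4 + 147 = 589/4 ≈ 147.25)
(117 + n(8, (6*(-2))*4)) + H = (117 + 8) + 589/4 = 125 + 589/4 = 1089/4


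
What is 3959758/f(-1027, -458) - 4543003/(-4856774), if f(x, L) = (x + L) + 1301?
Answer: -4807703447035/223411604 ≈ -21520.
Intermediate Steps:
f(x, L) = 1301 + L + x (f(x, L) = (L + x) + 1301 = 1301 + L + x)
3959758/f(-1027, -458) - 4543003/(-4856774) = 3959758/(1301 - 458 - 1027) - 4543003/(-4856774) = 3959758/(-184) - 4543003*(-1/4856774) = 3959758*(-1/184) + 4543003/4856774 = -1979879/92 + 4543003/4856774 = -4807703447035/223411604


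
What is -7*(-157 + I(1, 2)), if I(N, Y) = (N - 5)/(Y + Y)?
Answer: 1106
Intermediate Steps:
I(N, Y) = (-5 + N)/(2*Y) (I(N, Y) = (-5 + N)/((2*Y)) = (-5 + N)*(1/(2*Y)) = (-5 + N)/(2*Y))
-7*(-157 + I(1, 2)) = -7*(-157 + (½)*(-5 + 1)/2) = -7*(-157 + (½)*(½)*(-4)) = -7*(-157 - 1) = -7*(-158) = 1106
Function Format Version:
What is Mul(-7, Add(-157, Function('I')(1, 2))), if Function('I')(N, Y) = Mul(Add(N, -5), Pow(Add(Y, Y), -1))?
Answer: 1106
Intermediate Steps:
Function('I')(N, Y) = Mul(Rational(1, 2), Pow(Y, -1), Add(-5, N)) (Function('I')(N, Y) = Mul(Add(-5, N), Pow(Mul(2, Y), -1)) = Mul(Add(-5, N), Mul(Rational(1, 2), Pow(Y, -1))) = Mul(Rational(1, 2), Pow(Y, -1), Add(-5, N)))
Mul(-7, Add(-157, Function('I')(1, 2))) = Mul(-7, Add(-157, Mul(Rational(1, 2), Pow(2, -1), Add(-5, 1)))) = Mul(-7, Add(-157, Mul(Rational(1, 2), Rational(1, 2), -4))) = Mul(-7, Add(-157, -1)) = Mul(-7, -158) = 1106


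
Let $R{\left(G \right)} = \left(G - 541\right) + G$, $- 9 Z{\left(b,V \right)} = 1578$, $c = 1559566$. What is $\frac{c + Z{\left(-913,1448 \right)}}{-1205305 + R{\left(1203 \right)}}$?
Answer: $- \frac{1169543}{902580} \approx -1.2958$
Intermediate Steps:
$Z{\left(b,V \right)} = - \frac{526}{3}$ ($Z{\left(b,V \right)} = \left(- \frac{1}{9}\right) 1578 = - \frac{526}{3}$)
$R{\left(G \right)} = -541 + 2 G$ ($R{\left(G \right)} = \left(-541 + G\right) + G = -541 + 2 G$)
$\frac{c + Z{\left(-913,1448 \right)}}{-1205305 + R{\left(1203 \right)}} = \frac{1559566 - \frac{526}{3}}{-1205305 + \left(-541 + 2 \cdot 1203\right)} = \frac{4678172}{3 \left(-1205305 + \left(-541 + 2406\right)\right)} = \frac{4678172}{3 \left(-1205305 + 1865\right)} = \frac{4678172}{3 \left(-1203440\right)} = \frac{4678172}{3} \left(- \frac{1}{1203440}\right) = - \frac{1169543}{902580}$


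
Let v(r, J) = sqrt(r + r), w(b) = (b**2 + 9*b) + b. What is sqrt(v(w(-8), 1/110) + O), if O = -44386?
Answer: sqrt(-44386 + 4*I*sqrt(2)) ≈ 0.013 + 210.68*I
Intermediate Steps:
w(b) = b**2 + 10*b
v(r, J) = sqrt(2)*sqrt(r) (v(r, J) = sqrt(2*r) = sqrt(2)*sqrt(r))
sqrt(v(w(-8), 1/110) + O) = sqrt(sqrt(2)*sqrt(-8*(10 - 8)) - 44386) = sqrt(sqrt(2)*sqrt(-8*2) - 44386) = sqrt(sqrt(2)*sqrt(-16) - 44386) = sqrt(sqrt(2)*(4*I) - 44386) = sqrt(4*I*sqrt(2) - 44386) = sqrt(-44386 + 4*I*sqrt(2))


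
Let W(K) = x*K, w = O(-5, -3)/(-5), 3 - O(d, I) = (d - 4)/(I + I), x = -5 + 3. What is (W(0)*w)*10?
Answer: 0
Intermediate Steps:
x = -2
O(d, I) = 3 - (-4 + d)/(2*I) (O(d, I) = 3 - (d - 4)/(I + I) = 3 - (-4 + d)/(2*I))
w = -3/10 (w = ((½)*(4 - 1*(-5) + 6*(-3))/(-3))/(-5) = ((½)*(-⅓)*(4 + 5 - 18))*(-⅕) = ((½)*(-⅓)*(-9))*(-⅕) = (3/2)*(-⅕) = -3/10 ≈ -0.30000)
W(K) = -2*K
(W(0)*w)*10 = (-2*0*(-3/10))*10 = (0*(-3/10))*10 = 0*10 = 0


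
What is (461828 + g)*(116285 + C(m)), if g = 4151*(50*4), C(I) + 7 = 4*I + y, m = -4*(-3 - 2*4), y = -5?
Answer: 150455368572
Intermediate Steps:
m = 44 (m = -4*(-3 - 8) = -4*(-11) = 44)
C(I) = -12 + 4*I (C(I) = -7 + (4*I - 5) = -7 + (-5 + 4*I) = -12 + 4*I)
g = 830200 (g = 4151*200 = 830200)
(461828 + g)*(116285 + C(m)) = (461828 + 830200)*(116285 + (-12 + 4*44)) = 1292028*(116285 + (-12 + 176)) = 1292028*(116285 + 164) = 1292028*116449 = 150455368572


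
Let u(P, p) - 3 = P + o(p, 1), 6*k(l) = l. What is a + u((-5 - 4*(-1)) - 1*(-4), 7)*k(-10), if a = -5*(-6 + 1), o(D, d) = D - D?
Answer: 15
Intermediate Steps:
k(l) = l/6
o(D, d) = 0
u(P, p) = 3 + P (u(P, p) = 3 + (P + 0) = 3 + P)
a = 25 (a = -5*(-5) = 25)
a + u((-5 - 4*(-1)) - 1*(-4), 7)*k(-10) = 25 + (3 + ((-5 - 4*(-1)) - 1*(-4)))*((⅙)*(-10)) = 25 + (3 + ((-5 + 4) + 4))*(-5/3) = 25 + (3 + (-1 + 4))*(-5/3) = 25 + (3 + 3)*(-5/3) = 25 + 6*(-5/3) = 25 - 10 = 15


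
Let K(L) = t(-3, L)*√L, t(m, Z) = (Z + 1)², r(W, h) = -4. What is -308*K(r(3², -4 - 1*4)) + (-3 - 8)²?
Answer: 121 - 5544*I ≈ 121.0 - 5544.0*I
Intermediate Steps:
t(m, Z) = (1 + Z)²
K(L) = √L*(1 + L)² (K(L) = (1 + L)²*√L = √L*(1 + L)²)
-308*K(r(3², -4 - 1*4)) + (-3 - 8)² = -308*√(-4)*(1 - 4)² + (-3 - 8)² = -308*2*I*(-3)² + (-11)² = -308*2*I*9 + 121 = -5544*I + 121 = 121 - 5544*I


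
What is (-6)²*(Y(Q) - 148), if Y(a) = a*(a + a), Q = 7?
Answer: -1800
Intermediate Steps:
Y(a) = 2*a² (Y(a) = a*(2*a) = 2*a²)
(-6)²*(Y(Q) - 148) = (-6)²*(2*7² - 148) = 36*(2*49 - 148) = 36*(98 - 148) = 36*(-50) = -1800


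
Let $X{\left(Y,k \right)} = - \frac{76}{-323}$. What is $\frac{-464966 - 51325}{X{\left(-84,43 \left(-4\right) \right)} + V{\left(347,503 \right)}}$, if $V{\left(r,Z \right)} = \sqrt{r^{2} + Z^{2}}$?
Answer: $\frac{17553894}{53958893} - \frac{149208099 \sqrt{373418}}{107917786} \approx -844.56$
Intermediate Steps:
$V{\left(r,Z \right)} = \sqrt{Z^{2} + r^{2}}$
$X{\left(Y,k \right)} = \frac{4}{17}$ ($X{\left(Y,k \right)} = \left(-76\right) \left(- \frac{1}{323}\right) = \frac{4}{17}$)
$\frac{-464966 - 51325}{X{\left(-84,43 \left(-4\right) \right)} + V{\left(347,503 \right)}} = \frac{-464966 - 51325}{\frac{4}{17} + \sqrt{503^{2} + 347^{2}}} = - \frac{516291}{\frac{4}{17} + \sqrt{253009 + 120409}} = - \frac{516291}{\frac{4}{17} + \sqrt{373418}}$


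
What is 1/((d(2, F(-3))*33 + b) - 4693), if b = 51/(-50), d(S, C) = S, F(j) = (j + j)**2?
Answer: -50/231401 ≈ -0.00021608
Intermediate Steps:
F(j) = 4*j**2 (F(j) = (2*j)**2 = 4*j**2)
b = -51/50 (b = 51*(-1/50) = -51/50 ≈ -1.0200)
1/((d(2, F(-3))*33 + b) - 4693) = 1/((2*33 - 51/50) - 4693) = 1/((66 - 51/50) - 4693) = 1/(3249/50 - 4693) = 1/(-231401/50) = -50/231401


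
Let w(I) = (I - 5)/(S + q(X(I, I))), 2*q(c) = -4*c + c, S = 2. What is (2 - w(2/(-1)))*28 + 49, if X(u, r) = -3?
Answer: 1757/13 ≈ 135.15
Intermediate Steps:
q(c) = -3*c/2 (q(c) = (-4*c + c)/2 = (-3*c)/2 = -3*c/2)
w(I) = -10/13 + 2*I/13 (w(I) = (I - 5)/(2 - 3/2*(-3)) = (-5 + I)/(2 + 9/2) = (-5 + I)/(13/2) = (-5 + I)*(2/13) = -10/13 + 2*I/13)
(2 - w(2/(-1)))*28 + 49 = (2 - (-10/13 + 2*(2/(-1))/13))*28 + 49 = (2 - (-10/13 + 2*(2*(-1))/13))*28 + 49 = (2 - (-10/13 + (2/13)*(-2)))*28 + 49 = (2 - (-10/13 - 4/13))*28 + 49 = (2 - 1*(-14/13))*28 + 49 = (2 + 14/13)*28 + 49 = (40/13)*28 + 49 = 1120/13 + 49 = 1757/13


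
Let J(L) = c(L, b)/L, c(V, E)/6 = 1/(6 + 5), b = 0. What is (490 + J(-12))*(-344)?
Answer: -1853988/11 ≈ -1.6854e+5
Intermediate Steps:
c(V, E) = 6/11 (c(V, E) = 6/(6 + 5) = 6/11)
J(L) = 6/(11*L)
(490 + J(-12))*(-344) = (490 + (6/11)/(-12))*(-344) = (490 + (6/11)*(-1/12))*(-344) = (490 - 1/22)*(-344) = (10779/22)*(-344) = -1853988/11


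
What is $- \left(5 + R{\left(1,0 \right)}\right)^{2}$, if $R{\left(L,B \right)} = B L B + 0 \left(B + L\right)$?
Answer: $-25$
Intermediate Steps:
$R{\left(L,B \right)} = L B^{2}$ ($R{\left(L,B \right)} = L B^{2} + 0 = L B^{2}$)
$- \left(5 + R{\left(1,0 \right)}\right)^{2} = - \left(5 + 1 \cdot 0^{2}\right)^{2} = - \left(5 + 1 \cdot 0\right)^{2} = - \left(5 + 0\right)^{2} = - 5^{2} = \left(-1\right) 25 = -25$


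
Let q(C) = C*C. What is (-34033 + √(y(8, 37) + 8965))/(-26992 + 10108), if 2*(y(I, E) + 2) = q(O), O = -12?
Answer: 34033/16884 - √9035/16884 ≈ 2.0101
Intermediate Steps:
q(C) = C²
y(I, E) = 70 (y(I, E) = -2 + (½)*(-12)² = -2 + (½)*144 = -2 + 72 = 70)
(-34033 + √(y(8, 37) + 8965))/(-26992 + 10108) = (-34033 + √(70 + 8965))/(-26992 + 10108) = (-34033 + √9035)/(-16884) = (-34033 + √9035)*(-1/16884) = 34033/16884 - √9035/16884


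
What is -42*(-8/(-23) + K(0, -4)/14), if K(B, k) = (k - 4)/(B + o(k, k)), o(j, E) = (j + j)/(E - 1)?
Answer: 9/23 ≈ 0.39130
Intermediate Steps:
o(j, E) = 2*j/(-1 + E) (o(j, E) = (2*j)/(-1 + E) = 2*j/(-1 + E))
K(B, k) = (-4 + k)/(B + 2*k/(-1 + k)) (K(B, k) = (k - 4)/(B + 2*k/(-1 + k)) = (-4 + k)/(B + 2*k/(-1 + k)))
-42*(-8/(-23) + K(0, -4)/14) = -42*(-8/(-23) + ((-1 - 4)*(-4 - 4)/(2*(-4) + 0*(-1 - 4)))/14) = -42*(-8*(-1/23) + (-5*(-8)/(-8 + 0*(-5)))*(1/14)) = -42*(8/23 + (-5*(-8)/(-8 + 0))*(1/14)) = -42*(8/23 + (-5*(-8)/(-8))*(1/14)) = -42*(8/23 - ⅛*(-5)*(-8)*(1/14)) = -42*(8/23 - 5*1/14) = -42*(8/23 - 5/14) = -42*(-3/322) = 9/23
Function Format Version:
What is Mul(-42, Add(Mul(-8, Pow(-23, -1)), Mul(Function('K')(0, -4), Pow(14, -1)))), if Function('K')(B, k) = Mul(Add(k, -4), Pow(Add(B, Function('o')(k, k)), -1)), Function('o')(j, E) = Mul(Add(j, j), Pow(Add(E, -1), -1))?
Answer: Rational(9, 23) ≈ 0.39130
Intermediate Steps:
Function('o')(j, E) = Mul(2, j, Pow(Add(-1, E), -1)) (Function('o')(j, E) = Mul(Mul(2, j), Pow(Add(-1, E), -1)) = Mul(2, j, Pow(Add(-1, E), -1)))
Function('K')(B, k) = Mul(Pow(Add(B, Mul(2, k, Pow(Add(-1, k), -1))), -1), Add(-4, k)) (Function('K')(B, k) = Mul(Add(k, -4), Pow(Add(B, Mul(2, k, Pow(Add(-1, k), -1))), -1)) = Mul(Add(-4, k), Pow(Add(B, Mul(2, k, Pow(Add(-1, k), -1))), -1)) = Mul(Pow(Add(B, Mul(2, k, Pow(Add(-1, k), -1))), -1), Add(-4, k)))
Mul(-42, Add(Mul(-8, Pow(-23, -1)), Mul(Function('K')(0, -4), Pow(14, -1)))) = Mul(-42, Add(Mul(-8, Pow(-23, -1)), Mul(Mul(Pow(Add(Mul(2, -4), Mul(0, Add(-1, -4))), -1), Add(-1, -4), Add(-4, -4)), Pow(14, -1)))) = Mul(-42, Add(Mul(-8, Rational(-1, 23)), Mul(Mul(Pow(Add(-8, Mul(0, -5)), -1), -5, -8), Rational(1, 14)))) = Mul(-42, Add(Rational(8, 23), Mul(Mul(Pow(Add(-8, 0), -1), -5, -8), Rational(1, 14)))) = Mul(-42, Add(Rational(8, 23), Mul(Mul(Pow(-8, -1), -5, -8), Rational(1, 14)))) = Mul(-42, Add(Rational(8, 23), Mul(Mul(Rational(-1, 8), -5, -8), Rational(1, 14)))) = Mul(-42, Add(Rational(8, 23), Mul(-5, Rational(1, 14)))) = Mul(-42, Add(Rational(8, 23), Rational(-5, 14))) = Mul(-42, Rational(-3, 322)) = Rational(9, 23)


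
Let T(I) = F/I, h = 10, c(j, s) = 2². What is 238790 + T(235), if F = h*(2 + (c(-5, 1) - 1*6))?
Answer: 238790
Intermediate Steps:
c(j, s) = 4
F = 0 (F = 10*(2 + (4 - 1*6)) = 10*(2 + (4 - 6)) = 10*(2 - 2) = 10*0 = 0)
T(I) = 0 (T(I) = 0/I = 0)
238790 + T(235) = 238790 + 0 = 238790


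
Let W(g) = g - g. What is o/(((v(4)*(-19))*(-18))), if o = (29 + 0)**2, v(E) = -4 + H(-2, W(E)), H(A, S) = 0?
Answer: -841/1368 ≈ -0.61477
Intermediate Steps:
W(g) = 0
v(E) = -4 (v(E) = -4 + 0 = -4)
o = 841 (o = 29**2 = 841)
o/(((v(4)*(-19))*(-18))) = 841/((-4*(-19)*(-18))) = 841/((76*(-18))) = 841/(-1368) = 841*(-1/1368) = -841/1368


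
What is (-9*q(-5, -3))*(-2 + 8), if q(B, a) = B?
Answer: 270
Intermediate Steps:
(-9*q(-5, -3))*(-2 + 8) = (-9*(-5))*(-2 + 8) = 45*6 = 270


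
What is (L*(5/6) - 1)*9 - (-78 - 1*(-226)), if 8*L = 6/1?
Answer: -1211/8 ≈ -151.38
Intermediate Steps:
L = 3/4 (L = (6/1)/8 = (6*1)/8 = (1/8)*6 = 3/4 ≈ 0.75000)
(L*(5/6) - 1)*9 - (-78 - 1*(-226)) = (3*(5/6)/4 - 1)*9 - (-78 - 1*(-226)) = (3*(5*(1/6))/4 - 1)*9 - (-78 + 226) = ((3/4)*(5/6) - 1)*9 - 1*148 = (5/8 - 1)*9 - 148 = -3/8*9 - 148 = -27/8 - 148 = -1211/8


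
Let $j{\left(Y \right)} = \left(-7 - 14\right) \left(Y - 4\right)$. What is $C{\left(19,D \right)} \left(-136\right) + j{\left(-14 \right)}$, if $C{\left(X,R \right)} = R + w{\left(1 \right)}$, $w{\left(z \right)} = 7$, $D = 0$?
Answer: $-574$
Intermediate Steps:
$j{\left(Y \right)} = 84 - 21 Y$ ($j{\left(Y \right)} = - 21 \left(-4 + Y\right) = 84 - 21 Y$)
$C{\left(X,R \right)} = 7 + R$ ($C{\left(X,R \right)} = R + 7 = 7 + R$)
$C{\left(19,D \right)} \left(-136\right) + j{\left(-14 \right)} = \left(7 + 0\right) \left(-136\right) + \left(84 - -294\right) = 7 \left(-136\right) + \left(84 + 294\right) = -952 + 378 = -574$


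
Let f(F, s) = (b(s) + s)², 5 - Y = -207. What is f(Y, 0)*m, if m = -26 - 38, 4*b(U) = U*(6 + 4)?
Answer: 0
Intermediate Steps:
Y = 212 (Y = 5 - 1*(-207) = 5 + 207 = 212)
b(U) = 5*U/2 (b(U) = (U*(6 + 4))/4 = (U*10)/4 = (10*U)/4 = 5*U/2)
f(F, s) = 49*s²/4 (f(F, s) = (5*s/2 + s)² = (7*s/2)² = 49*s²/4)
m = -64
f(Y, 0)*m = ((49/4)*0²)*(-64) = ((49/4)*0)*(-64) = 0*(-64) = 0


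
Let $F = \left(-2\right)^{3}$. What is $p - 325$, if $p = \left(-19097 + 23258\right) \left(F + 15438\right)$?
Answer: $64203905$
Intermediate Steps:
$F = -8$
$p = 64204230$ ($p = \left(-19097 + 23258\right) \left(-8 + 15438\right) = 4161 \cdot 15430 = 64204230$)
$p - 325 = 64204230 - 325 = 64203905$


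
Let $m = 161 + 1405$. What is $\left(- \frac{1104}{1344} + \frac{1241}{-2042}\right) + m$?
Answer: $\frac{44727951}{28588} \approx 1564.6$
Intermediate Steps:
$m = 1566$
$\left(- \frac{1104}{1344} + \frac{1241}{-2042}\right) + m = \left(- \frac{1104}{1344} + \frac{1241}{-2042}\right) + 1566 = \left(\left(-1104\right) \frac{1}{1344} + 1241 \left(- \frac{1}{2042}\right)\right) + 1566 = \left(- \frac{23}{28} - \frac{1241}{2042}\right) + 1566 = - \frac{40857}{28588} + 1566 = \frac{44727951}{28588}$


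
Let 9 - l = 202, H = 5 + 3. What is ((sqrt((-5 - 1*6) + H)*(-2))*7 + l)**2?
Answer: 36661 + 5404*I*sqrt(3) ≈ 36661.0 + 9360.0*I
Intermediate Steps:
H = 8
l = -193 (l = 9 - 1*202 = 9 - 202 = -193)
((sqrt((-5 - 1*6) + H)*(-2))*7 + l)**2 = ((sqrt((-5 - 1*6) + 8)*(-2))*7 - 193)**2 = ((sqrt((-5 - 6) + 8)*(-2))*7 - 193)**2 = ((sqrt(-11 + 8)*(-2))*7 - 193)**2 = ((sqrt(-3)*(-2))*7 - 193)**2 = (((I*sqrt(3))*(-2))*7 - 193)**2 = (-2*I*sqrt(3)*7 - 193)**2 = (-14*I*sqrt(3) - 193)**2 = (-193 - 14*I*sqrt(3))**2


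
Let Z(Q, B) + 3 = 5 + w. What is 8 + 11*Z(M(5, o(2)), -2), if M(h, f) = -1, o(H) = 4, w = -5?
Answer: -25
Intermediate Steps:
Z(Q, B) = -3 (Z(Q, B) = -3 + (5 - 5) = -3 + 0 = -3)
8 + 11*Z(M(5, o(2)), -2) = 8 + 11*(-3) = 8 - 33 = -25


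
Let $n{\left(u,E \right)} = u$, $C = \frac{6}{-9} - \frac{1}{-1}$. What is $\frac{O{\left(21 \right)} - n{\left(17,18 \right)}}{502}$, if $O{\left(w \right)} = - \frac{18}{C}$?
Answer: $- \frac{71}{502} \approx -0.14143$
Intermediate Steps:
$C = \frac{1}{3}$ ($C = 6 \left(- \frac{1}{9}\right) - -1 = - \frac{2}{3} + 1 = \frac{1}{3} \approx 0.33333$)
$O{\left(w \right)} = -54$ ($O{\left(w \right)} = - 18 \frac{1}{\frac{1}{3}} = \left(-18\right) 3 = -54$)
$\frac{O{\left(21 \right)} - n{\left(17,18 \right)}}{502} = \frac{-54 - 17}{502} = \left(-54 - 17\right) \frac{1}{502} = \left(-71\right) \frac{1}{502} = - \frac{71}{502}$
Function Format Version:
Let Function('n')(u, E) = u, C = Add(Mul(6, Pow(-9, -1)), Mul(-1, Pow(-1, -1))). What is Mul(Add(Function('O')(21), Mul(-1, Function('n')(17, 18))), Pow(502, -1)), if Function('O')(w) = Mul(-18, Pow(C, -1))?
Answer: Rational(-71, 502) ≈ -0.14143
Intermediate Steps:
C = Rational(1, 3) (C = Add(Mul(6, Rational(-1, 9)), Mul(-1, -1)) = Add(Rational(-2, 3), 1) = Rational(1, 3) ≈ 0.33333)
Function('O')(w) = -54 (Function('O')(w) = Mul(-18, Pow(Rational(1, 3), -1)) = Mul(-18, 3) = -54)
Mul(Add(Function('O')(21), Mul(-1, Function('n')(17, 18))), Pow(502, -1)) = Mul(Add(-54, Mul(-1, 17)), Pow(502, -1)) = Mul(Add(-54, -17), Rational(1, 502)) = Mul(-71, Rational(1, 502)) = Rational(-71, 502)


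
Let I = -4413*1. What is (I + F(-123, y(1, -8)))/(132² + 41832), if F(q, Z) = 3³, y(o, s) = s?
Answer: -731/9876 ≈ -0.074018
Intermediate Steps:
I = -4413
F(q, Z) = 27
(I + F(-123, y(1, -8)))/(132² + 41832) = (-4413 + 27)/(132² + 41832) = -4386/(17424 + 41832) = -4386/59256 = -4386*1/59256 = -731/9876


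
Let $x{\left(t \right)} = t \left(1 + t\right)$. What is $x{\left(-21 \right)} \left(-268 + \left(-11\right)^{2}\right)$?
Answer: $-61740$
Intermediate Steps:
$x{\left(-21 \right)} \left(-268 + \left(-11\right)^{2}\right) = - 21 \left(1 - 21\right) \left(-268 + \left(-11\right)^{2}\right) = \left(-21\right) \left(-20\right) \left(-268 + 121\right) = 420 \left(-147\right) = -61740$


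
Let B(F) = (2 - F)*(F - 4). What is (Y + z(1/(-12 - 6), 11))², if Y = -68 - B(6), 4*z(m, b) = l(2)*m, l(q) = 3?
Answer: 2076481/576 ≈ 3605.0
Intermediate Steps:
B(F) = (-4 + F)*(2 - F) (B(F) = (2 - F)*(-4 + F) = (-4 + F)*(2 - F))
z(m, b) = 3*m/4 (z(m, b) = (3*m)/4 = 3*m/4)
Y = -60 (Y = -68 - (-8 - 1*6² + 6*6) = -68 - (-8 - 1*36 + 36) = -68 - (-8 - 36 + 36) = -68 - 1*(-8) = -68 + 8 = -60)
(Y + z(1/(-12 - 6), 11))² = (-60 + 3/(4*(-12 - 6)))² = (-60 + (¾)/(-18))² = (-60 + (¾)*(-1/18))² = (-60 - 1/24)² = (-1441/24)² = 2076481/576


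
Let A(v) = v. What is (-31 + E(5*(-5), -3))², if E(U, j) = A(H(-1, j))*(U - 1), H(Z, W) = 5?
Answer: 25921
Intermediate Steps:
E(U, j) = -5 + 5*U (E(U, j) = 5*(U - 1) = 5*(-1 + U) = -5 + 5*U)
(-31 + E(5*(-5), -3))² = (-31 + (-5 + 5*(5*(-5))))² = (-31 + (-5 + 5*(-25)))² = (-31 + (-5 - 125))² = (-31 - 130)² = (-161)² = 25921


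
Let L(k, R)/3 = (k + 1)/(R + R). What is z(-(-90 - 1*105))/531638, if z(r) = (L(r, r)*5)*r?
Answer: 735/265819 ≈ 0.0027650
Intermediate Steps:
L(k, R) = 3*(1 + k)/(2*R) (L(k, R) = 3*((k + 1)/(R + R)) = 3*((1 + k)/((2*R))) = 3*((1 + k)*(1/(2*R))) = 3*((1 + k)/(2*R)) = 3*(1 + k)/(2*R))
z(r) = 15/2 + 15*r/2 (z(r) = ((3*(1 + r)/(2*r))*5)*r = (15*(1 + r)/(2*r))*r = 15/2 + 15*r/2)
z(-(-90 - 1*105))/531638 = (15/2 + 15*(-(-90 - 1*105))/2)/531638 = (15/2 + 15*(-(-90 - 105))/2)*(1/531638) = (15/2 + 15*(-1*(-195))/2)*(1/531638) = (15/2 + (15/2)*195)*(1/531638) = (15/2 + 2925/2)*(1/531638) = 1470*(1/531638) = 735/265819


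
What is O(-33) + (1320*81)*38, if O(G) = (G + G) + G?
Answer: 4062861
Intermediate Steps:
O(G) = 3*G (O(G) = 2*G + G = 3*G)
O(-33) + (1320*81)*38 = 3*(-33) + (1320*81)*38 = -99 + 106920*38 = -99 + 4062960 = 4062861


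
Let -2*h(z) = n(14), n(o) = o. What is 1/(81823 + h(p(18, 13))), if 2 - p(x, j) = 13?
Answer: 1/81816 ≈ 1.2223e-5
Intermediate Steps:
p(x, j) = -11 (p(x, j) = 2 - 1*13 = 2 - 13 = -11)
h(z) = -7 (h(z) = -1/2*14 = -7)
1/(81823 + h(p(18, 13))) = 1/(81823 - 7) = 1/81816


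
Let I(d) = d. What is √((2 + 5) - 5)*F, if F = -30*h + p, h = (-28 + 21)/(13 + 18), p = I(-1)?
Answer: 179*√2/31 ≈ 8.1659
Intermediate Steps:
p = -1
h = -7/31 ≈ -0.22581
F = 179/31 (F = -30*(-7/31) - 1 = 210/31 - 1 = 179/31 ≈ 5.7742)
√((2 + 5) - 5)*F = √((2 + 5) - 5)*(179/31) = √(7 - 5)*(179/31) = √2*(179/31) = 179*√2/31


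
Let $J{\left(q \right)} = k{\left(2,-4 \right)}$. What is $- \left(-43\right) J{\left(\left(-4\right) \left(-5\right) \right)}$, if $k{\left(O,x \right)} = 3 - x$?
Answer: $301$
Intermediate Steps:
$J{\left(q \right)} = 7$ ($J{\left(q \right)} = 3 - -4 = 3 + 4 = 7$)
$- \left(-43\right) J{\left(\left(-4\right) \left(-5\right) \right)} = - \left(-43\right) 7 = \left(-1\right) \left(-301\right) = 301$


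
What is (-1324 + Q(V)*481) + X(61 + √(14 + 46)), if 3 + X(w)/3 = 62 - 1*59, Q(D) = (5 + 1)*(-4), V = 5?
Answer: -12868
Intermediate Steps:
Q(D) = -24 (Q(D) = 6*(-4) = -24)
X(w) = 0 (X(w) = -9 + 3*(62 - 1*59) = -9 + 3*(62 - 59) = -9 + 3*3 = -9 + 9 = 0)
(-1324 + Q(V)*481) + X(61 + √(14 + 46)) = (-1324 - 24*481) + 0 = (-1324 - 11544) + 0 = -12868 + 0 = -12868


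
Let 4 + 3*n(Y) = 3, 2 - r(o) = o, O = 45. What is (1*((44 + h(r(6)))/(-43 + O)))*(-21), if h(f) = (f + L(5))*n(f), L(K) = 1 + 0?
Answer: -945/2 ≈ -472.50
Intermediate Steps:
r(o) = 2 - o
n(Y) = -⅓ (n(Y) = -4/3 + (⅓)*3 = -4/3 + 1 = -⅓)
L(K) = 1
h(f) = -⅓ - f/3 (h(f) = (f + 1)*(-⅓) = (1 + f)*(-⅓) = -⅓ - f/3)
(1*((44 + h(r(6)))/(-43 + O)))*(-21) = (1*((44 + (-⅓ - (2 - 1*6)/3))/(-43 + 45)))*(-21) = (1*((44 + (-⅓ - (2 - 6)/3))/2))*(-21) = (1*((44 + (-⅓ - ⅓*(-4)))*(½)))*(-21) = (1*((44 + (-⅓ + 4/3))*(½)))*(-21) = (1*((44 + 1)*(½)))*(-21) = (1*(45*(½)))*(-21) = (1*(45/2))*(-21) = (45/2)*(-21) = -945/2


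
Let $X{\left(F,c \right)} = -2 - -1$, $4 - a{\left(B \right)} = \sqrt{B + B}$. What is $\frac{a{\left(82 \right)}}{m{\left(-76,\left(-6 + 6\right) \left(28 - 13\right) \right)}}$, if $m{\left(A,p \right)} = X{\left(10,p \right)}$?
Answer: $-4 + 2 \sqrt{41} \approx 8.8062$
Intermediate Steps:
$a{\left(B \right)} = 4 - \sqrt{2} \sqrt{B}$ ($a{\left(B \right)} = 4 - \sqrt{B + B} = 4 - \sqrt{2 B} = 4 - \sqrt{2} \sqrt{B}$)
$X{\left(F,c \right)} = -1$ ($X{\left(F,c \right)} = -2 + 1 = -1$)
$m{\left(A,p \right)} = -1$
$\frac{a{\left(82 \right)}}{m{\left(-76,\left(-6 + 6\right) \left(28 - 13\right) \right)}} = \frac{4 - \sqrt{2} \sqrt{82}}{-1} = \left(4 - 2 \sqrt{41}\right) \left(-1\right) = -4 + 2 \sqrt{41}$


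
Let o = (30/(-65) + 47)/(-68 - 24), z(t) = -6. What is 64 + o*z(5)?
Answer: 40087/598 ≈ 67.035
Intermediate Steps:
o = -605/1196 (o = (30*(-1/65) + 47)/(-92) = (-6/13 + 47)*(-1/92) = (605/13)*(-1/92) = -605/1196 ≈ -0.50585)
64 + o*z(5) = 64 - 605/1196*(-6) = 64 + 1815/598 = 40087/598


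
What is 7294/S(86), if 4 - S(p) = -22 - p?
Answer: 521/8 ≈ 65.125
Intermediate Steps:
S(p) = 26 + p (S(p) = 4 - (-22 - p) = 4 + (22 + p) = 26 + p)
7294/S(86) = 7294/(26 + 86) = 7294/112 = 7294*(1/112) = 521/8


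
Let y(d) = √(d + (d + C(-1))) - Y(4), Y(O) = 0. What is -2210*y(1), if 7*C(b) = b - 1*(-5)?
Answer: -6630*√14/7 ≈ -3543.9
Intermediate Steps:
C(b) = 5/7 + b/7 (C(b) = (b - 1*(-5))/7 = (b + 5)/7 = (5 + b)/7 = 5/7 + b/7)
y(d) = √(4/7 + 2*d) (y(d) = √(d + (d + (5/7 + (⅐)*(-1)))) - 1*0 = √(d + (d + (5/7 - ⅐))) + 0 = √(d + (d + 4/7)) + 0 = √(d + (4/7 + d)) + 0 = √(4/7 + 2*d) + 0 = √(4/7 + 2*d))
-2210*y(1) = -2210*√(28 + 98*1)/7 = -2210*√(28 + 98)/7 = -2210*√126/7 = -2210*3*√14/7 = -6630*√14/7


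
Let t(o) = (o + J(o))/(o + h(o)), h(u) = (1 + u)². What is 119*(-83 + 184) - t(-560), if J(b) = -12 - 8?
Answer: 3748979079/311921 ≈ 12019.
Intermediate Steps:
J(b) = -20
t(o) = (-20 + o)/(o + (1 + o)²) (t(o) = (o - 20)/(o + (1 + o)²) = (-20 + o)/(o + (1 + o)²))
119*(-83 + 184) - t(-560) = 119*(-83 + 184) - (-20 - 560)/(-560 + (1 - 560)²) = 119*101 - (-580)/(-560 + (-559)²) = 12019 - (-580)/(-560 + 312481) = 12019 - (-580)/311921 = 12019 - 1*(-580/311921) = 12019 + 580/311921 = 3748979079/311921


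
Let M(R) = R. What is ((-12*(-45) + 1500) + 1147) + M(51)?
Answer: 3238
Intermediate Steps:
((-12*(-45) + 1500) + 1147) + M(51) = ((-12*(-45) + 1500) + 1147) + 51 = ((540 + 1500) + 1147) + 51 = (2040 + 1147) + 51 = 3187 + 51 = 3238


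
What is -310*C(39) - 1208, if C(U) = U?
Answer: -13298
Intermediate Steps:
-310*C(39) - 1208 = -310*39 - 1208 = -12090 - 1208 = -13298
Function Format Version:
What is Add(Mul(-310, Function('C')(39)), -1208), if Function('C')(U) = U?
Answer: -13298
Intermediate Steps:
Add(Mul(-310, Function('C')(39)), -1208) = Add(Mul(-310, 39), -1208) = Add(-12090, -1208) = -13298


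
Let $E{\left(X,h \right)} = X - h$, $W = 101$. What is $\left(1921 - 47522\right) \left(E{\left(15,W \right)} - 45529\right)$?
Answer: $2080089615$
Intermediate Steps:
$\left(1921 - 47522\right) \left(E{\left(15,W \right)} - 45529\right) = \left(1921 - 47522\right) \left(\left(15 - 101\right) - 45529\right) = - 45601 \left(\left(15 - 101\right) - 45529\right) = - 45601 \left(-86 - 45529\right) = \left(-45601\right) \left(-45615\right) = 2080089615$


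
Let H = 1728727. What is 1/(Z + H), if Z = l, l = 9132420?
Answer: 1/10861147 ≈ 9.2071e-8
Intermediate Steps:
Z = 9132420
1/(Z + H) = 1/(9132420 + 1728727) = 1/10861147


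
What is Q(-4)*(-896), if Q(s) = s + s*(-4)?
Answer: -10752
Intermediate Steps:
Q(s) = -3*s (Q(s) = s - 4*s = -3*s)
Q(-4)*(-896) = -3*(-4)*(-896) = 12*(-896) = -10752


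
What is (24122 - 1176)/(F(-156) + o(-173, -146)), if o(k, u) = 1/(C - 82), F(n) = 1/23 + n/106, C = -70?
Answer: -4251618448/265851 ≈ -15992.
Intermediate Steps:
F(n) = 1/23 + n/106 (F(n) = 1*(1/23) + n*(1/106) = 1/23 + n/106)
o(k, u) = -1/152 (o(k, u) = 1/(-70 - 82) = 1/(-152) = -1/152)
(24122 - 1176)/(F(-156) + o(-173, -146)) = (24122 - 1176)/((1/23 + (1/106)*(-156)) - 1/152) = 22946/((1/23 - 78/53) - 1/152) = 22946/(-1741/1219 - 1/152) = 22946/(-265851/185288) = 22946*(-185288/265851) = -4251618448/265851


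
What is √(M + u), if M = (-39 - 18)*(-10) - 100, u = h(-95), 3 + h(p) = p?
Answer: 2*√93 ≈ 19.287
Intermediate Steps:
h(p) = -3 + p
u = -98 (u = -3 - 95 = -98)
M = 470 (M = -57*(-10) - 100 = 570 - 100 = 470)
√(M + u) = √(470 - 98) = √372 = 2*√93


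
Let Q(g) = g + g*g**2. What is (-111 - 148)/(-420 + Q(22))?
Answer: -259/10250 ≈ -0.025268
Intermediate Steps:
Q(g) = g + g**3
(-111 - 148)/(-420 + Q(22)) = (-111 - 148)/(-420 + (22 + 22**3)) = -259/(-420 + (22 + 10648)) = -259/(-420 + 10670) = -259/10250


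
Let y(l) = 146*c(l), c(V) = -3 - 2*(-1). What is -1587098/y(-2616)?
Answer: 793549/73 ≈ 10871.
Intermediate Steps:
c(V) = -1 (c(V) = -3 + 2 = -1)
y(l) = -146 (y(l) = 146*(-1) = -146)
-1587098/y(-2616) = -1587098/(-146) = -1587098*(-1/146) = 793549/73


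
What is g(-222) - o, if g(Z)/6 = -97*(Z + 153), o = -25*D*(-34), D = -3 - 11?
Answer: 52058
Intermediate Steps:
D = -14
o = -11900 (o = -25*(-14)*(-34) = 350*(-34) = -11900)
g(Z) = -89046 - 582*Z (g(Z) = 6*(-97*(Z + 153)) = 6*(-97*(153 + Z)) = 6*(-14841 - 97*Z) = -89046 - 582*Z)
g(-222) - o = (-89046 - 582*(-222)) - 1*(-11900) = (-89046 + 129204) + 11900 = 40158 + 11900 = 52058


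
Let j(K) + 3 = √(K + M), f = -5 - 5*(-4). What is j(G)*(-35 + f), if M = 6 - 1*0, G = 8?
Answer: 60 - 20*√14 ≈ -14.833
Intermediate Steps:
M = 6 (M = 6 + 0 = 6)
f = 15 (f = -5 + 20 = 15)
j(K) = -3 + √(6 + K) (j(K) = -3 + √(K + 6) = -3 + √(6 + K))
j(G)*(-35 + f) = (-3 + √(6 + 8))*(-35 + 15) = (-3 + √14)*(-20) = 60 - 20*√14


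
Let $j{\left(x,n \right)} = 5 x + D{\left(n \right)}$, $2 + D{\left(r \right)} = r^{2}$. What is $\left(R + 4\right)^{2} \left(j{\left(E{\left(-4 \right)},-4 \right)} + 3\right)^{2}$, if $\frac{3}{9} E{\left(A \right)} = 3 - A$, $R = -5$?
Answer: $14884$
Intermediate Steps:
$E{\left(A \right)} = 9 - 3 A$ ($E{\left(A \right)} = 3 \left(3 - A\right) = 9 - 3 A$)
$D{\left(r \right)} = -2 + r^{2}$
$j{\left(x,n \right)} = -2 + n^{2} + 5 x$ ($j{\left(x,n \right)} = 5 x + \left(-2 + n^{2}\right) = -2 + n^{2} + 5 x$)
$\left(R + 4\right)^{2} \left(j{\left(E{\left(-4 \right)},-4 \right)} + 3\right)^{2} = \left(-5 + 4\right)^{2} \left(\left(-2 + \left(-4\right)^{2} + 5 \left(9 - -12\right)\right) + 3\right)^{2} = \left(-1\right)^{2} \left(\left(-2 + 16 + 5 \left(9 + 12\right)\right) + 3\right)^{2} = 1 \left(\left(-2 + 16 + 5 \cdot 21\right) + 3\right)^{2} = 1 \left(\left(-2 + 16 + 105\right) + 3\right)^{2} = 1 \left(119 + 3\right)^{2} = 1 \cdot 122^{2} = 1 \cdot 14884 = 14884$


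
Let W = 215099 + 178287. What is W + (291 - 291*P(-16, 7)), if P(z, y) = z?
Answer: 398333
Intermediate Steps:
W = 393386
W + (291 - 291*P(-16, 7)) = 393386 + (291 - 291*(-16)) = 393386 + (291 + 4656) = 393386 + 4947 = 398333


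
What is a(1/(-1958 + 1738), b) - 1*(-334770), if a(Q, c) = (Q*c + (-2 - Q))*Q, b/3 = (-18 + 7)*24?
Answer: 16202867647/48400 ≈ 3.3477e+5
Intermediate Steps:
b = -792 (b = 3*((-18 + 7)*24) = 3*(-11*24) = 3*(-264) = -792)
a(Q, c) = Q*(-2 - Q + Q*c) (a(Q, c) = (-2 - Q + Q*c)*Q = Q*(-2 - Q + Q*c))
a(1/(-1958 + 1738), b) - 1*(-334770) = (-2 - 1/(-1958 + 1738) - 792/(-1958 + 1738))/(-1958 + 1738) - 1*(-334770) = (-2 - 1/(-220) - 792/(-220))/(-220) + 334770 = -(-2 - 1*(-1/220) - 1/220*(-792))/220 + 334770 = -(-2 + 1/220 + 18/5)/220 + 334770 = -1/220*353/220 + 334770 = -353/48400 + 334770 = 16202867647/48400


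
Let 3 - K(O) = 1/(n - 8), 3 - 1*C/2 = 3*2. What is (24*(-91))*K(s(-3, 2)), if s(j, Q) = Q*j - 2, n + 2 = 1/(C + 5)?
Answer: -74256/11 ≈ -6750.5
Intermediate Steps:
C = -6 (C = 6 - 6*2 = 6 - 2*6 = 6 - 12 = -6)
n = -3 (n = -2 + 1/(-6 + 5) = -2 + 1/(-1) = -2 - 1 = -3)
s(j, Q) = -2 + Q*j
K(O) = 34/11 (K(O) = 3 - 1/(-3 - 8) = 3 - 1/(-11) = 3 - 1*(-1/11) = 3 + 1/11 = 34/11)
(24*(-91))*K(s(-3, 2)) = (24*(-91))*(34/11) = -2184*34/11 = -74256/11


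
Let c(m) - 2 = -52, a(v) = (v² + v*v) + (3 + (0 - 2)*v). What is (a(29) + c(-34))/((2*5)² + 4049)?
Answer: 1577/4149 ≈ 0.38009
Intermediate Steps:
a(v) = 3 - 2*v + 2*v² (a(v) = (v² + v²) + (3 - 2*v) = 2*v² + (3 - 2*v) = 3 - 2*v + 2*v²)
c(m) = -50 (c(m) = 2 - 52 = -50)
(a(29) + c(-34))/((2*5)² + 4049) = ((3 - 2*29 + 2*29²) - 50)/((2*5)² + 4049) = ((3 - 58 + 2*841) - 50)/(10² + 4049) = ((3 - 58 + 1682) - 50)/(100 + 4049) = (1627 - 50)/4149 = 1577*(1/4149) = 1577/4149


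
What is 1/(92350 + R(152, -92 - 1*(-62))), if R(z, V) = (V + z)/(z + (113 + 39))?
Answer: 152/14037261 ≈ 1.0828e-5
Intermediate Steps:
R(z, V) = (V + z)/(152 + z) (R(z, V) = (V + z)/(z + 152) = (V + z)/(152 + z))
1/(92350 + R(152, -92 - 1*(-62))) = 1/(92350 + ((-92 - 1*(-62)) + 152)/(152 + 152)) = 1/(92350 + ((-92 + 62) + 152)/304) = 1/(92350 + (-30 + 152)/304) = 1/(92350 + (1/304)*122) = 1/(92350 + 61/152) = 1/(14037261/152) = 152/14037261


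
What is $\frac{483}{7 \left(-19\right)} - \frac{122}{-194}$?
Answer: $- \frac{5534}{1843} \approx -3.0027$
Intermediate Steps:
$\frac{483}{7 \left(-19\right)} - \frac{122}{-194} = \frac{483}{-133} - - \frac{61}{97} = 483 \left(- \frac{1}{133}\right) + \frac{61}{97} = - \frac{69}{19} + \frac{61}{97} = - \frac{5534}{1843}$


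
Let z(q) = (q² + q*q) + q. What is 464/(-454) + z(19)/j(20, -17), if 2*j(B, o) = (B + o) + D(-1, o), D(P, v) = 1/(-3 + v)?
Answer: 6714592/13393 ≈ 501.35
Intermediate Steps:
z(q) = q + 2*q² (z(q) = (q² + q²) + q = 2*q² + q = q + 2*q²)
j(B, o) = B/2 + o/2 + 1/(2*(-3 + o)) (j(B, o) = ((B + o) + 1/(-3 + o))/2 = (B + o + 1/(-3 + o))/2 = B/2 + o/2 + 1/(2*(-3 + o)))
464/(-454) + z(19)/j(20, -17) = 464/(-454) + (19*(1 + 2*19))/(((1 + (-3 - 17)*(20 - 17))/(2*(-3 - 17)))) = 464*(-1/454) + (19*(1 + 38))/(((½)*(1 - 20*3)/(-20))) = -232/227 + (19*39)/(((½)*(-1/20)*(1 - 60))) = -232/227 + 741/(((½)*(-1/20)*(-59))) = -232/227 + 741/(59/40) = -232/227 + 741*(40/59) = -232/227 + 29640/59 = 6714592/13393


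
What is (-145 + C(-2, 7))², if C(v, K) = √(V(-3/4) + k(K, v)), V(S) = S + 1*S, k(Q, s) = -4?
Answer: (290 - I*√22)²/4 ≈ 21020.0 - 680.11*I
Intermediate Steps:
V(S) = 2*S (V(S) = S + S = 2*S)
C(v, K) = I*√22/2 (C(v, K) = √(2*(-3/4) - 4) = √(2*(-3*¼) - 4) = √(2*(-¾) - 4) = √(-3/2 - 4) = √(-11/2) = I*√22/2)
(-145 + C(-2, 7))² = (-145 + I*√22/2)²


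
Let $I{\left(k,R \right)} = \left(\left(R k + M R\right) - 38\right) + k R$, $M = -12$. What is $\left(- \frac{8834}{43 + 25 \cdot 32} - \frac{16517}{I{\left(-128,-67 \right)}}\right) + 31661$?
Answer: $\frac{478063204271}{15104874} \approx 31650.0$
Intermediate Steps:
$I{\left(k,R \right)} = -38 - 12 R + 2 R k$ ($I{\left(k,R \right)} = \left(\left(R k - 12 R\right) - 38\right) + k R = \left(\left(- 12 R + R k\right) - 38\right) + R k = \left(-38 - 12 R + R k\right) + R k = -38 - 12 R + 2 R k$)
$\left(- \frac{8834}{43 + 25 \cdot 32} - \frac{16517}{I{\left(-128,-67 \right)}}\right) + 31661 = \left(- \frac{8834}{43 + 25 \cdot 32} - \frac{16517}{-38 - -804 + 2 \left(-67\right) \left(-128\right)}\right) + 31661 = \left(- \frac{8834}{43 + 800} - \frac{16517}{-38 + 804 + 17152}\right) + 31661 = \left(- \frac{8834}{843} - \frac{16517}{17918}\right) + 31661 = - \frac{172211443}{15104874} + 31661 = \frac{478063204271}{15104874}$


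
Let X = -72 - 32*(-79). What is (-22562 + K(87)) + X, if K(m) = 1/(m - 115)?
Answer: -562969/28 ≈ -20106.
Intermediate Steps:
X = 2456 (X = -72 + 2528 = 2456)
K(m) = 1/(-115 + m)
(-22562 + K(87)) + X = (-22562 + 1/(-115 + 87)) + 2456 = (-22562 + 1/(-28)) + 2456 = (-22562 - 1/28) + 2456 = -631737/28 + 2456 = -562969/28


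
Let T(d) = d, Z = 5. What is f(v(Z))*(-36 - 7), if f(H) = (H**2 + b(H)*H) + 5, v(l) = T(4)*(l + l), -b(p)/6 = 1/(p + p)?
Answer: -68886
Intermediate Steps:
b(p) = -3/p (b(p) = -6/(p + p) = -6*1/(2*p) = -3/p)
v(l) = 8*l (v(l) = 4*(l + l) = 4*(2*l) = 8*l)
f(H) = 2 + H**2 (f(H) = (H**2 + (-3/H)*H) + 5 = (H**2 - 3) + 5 = (-3 + H**2) + 5 = 2 + H**2)
f(v(Z))*(-36 - 7) = (2 + (8*5)**2)*(-36 - 7) = (2 + 40**2)*(-43) = (2 + 1600)*(-43) = 1602*(-43) = -68886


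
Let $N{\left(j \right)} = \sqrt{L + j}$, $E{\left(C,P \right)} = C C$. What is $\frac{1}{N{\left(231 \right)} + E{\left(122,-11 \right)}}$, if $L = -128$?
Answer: $\frac{14884}{221533353} - \frac{\sqrt{103}}{221533353} \approx 6.714 \cdot 10^{-5}$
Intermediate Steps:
$E{\left(C,P \right)} = C^{2}$
$N{\left(j \right)} = \sqrt{-128 + j}$
$\frac{1}{N{\left(231 \right)} + E{\left(122,-11 \right)}} = \frac{1}{\sqrt{-128 + 231} + 122^{2}} = \frac{1}{\sqrt{103} + 14884} = \frac{1}{14884 + \sqrt{103}}$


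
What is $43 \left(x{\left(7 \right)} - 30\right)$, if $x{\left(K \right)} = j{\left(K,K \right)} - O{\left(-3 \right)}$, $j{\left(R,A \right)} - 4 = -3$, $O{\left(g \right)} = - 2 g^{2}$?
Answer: $-473$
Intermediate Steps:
$j{\left(R,A \right)} = 1$ ($j{\left(R,A \right)} = 4 - 3 = 1$)
$x{\left(K \right)} = 19$ ($x{\left(K \right)} = 1 - - 2 \left(-3\right)^{2} = 1 - \left(-2\right) 9 = 1 - -18 = 1 + 18 = 19$)
$43 \left(x{\left(7 \right)} - 30\right) = 43 \left(19 - 30\right) = 43 \left(-11\right) = -473$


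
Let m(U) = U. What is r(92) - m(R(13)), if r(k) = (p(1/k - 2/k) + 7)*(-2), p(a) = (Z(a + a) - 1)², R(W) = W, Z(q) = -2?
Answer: -45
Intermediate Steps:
p(a) = 9 (p(a) = (-2 - 1)² = (-3)² = 9)
r(k) = -32 (r(k) = (9 + 7)*(-2) = 16*(-2) = -32)
r(92) - m(R(13)) = -32 - 1*13 = -32 - 13 = -45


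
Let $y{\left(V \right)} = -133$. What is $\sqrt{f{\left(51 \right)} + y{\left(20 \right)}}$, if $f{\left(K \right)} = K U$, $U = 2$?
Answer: $i \sqrt{31} \approx 5.5678 i$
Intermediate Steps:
$f{\left(K \right)} = 2 K$ ($f{\left(K \right)} = K 2 = 2 K$)
$\sqrt{f{\left(51 \right)} + y{\left(20 \right)}} = \sqrt{2 \cdot 51 - 133} = \sqrt{102 - 133} = \sqrt{-31} = i \sqrt{31}$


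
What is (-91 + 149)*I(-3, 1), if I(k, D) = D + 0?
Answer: 58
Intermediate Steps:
I(k, D) = D
(-91 + 149)*I(-3, 1) = (-91 + 149)*1 = 58*1 = 58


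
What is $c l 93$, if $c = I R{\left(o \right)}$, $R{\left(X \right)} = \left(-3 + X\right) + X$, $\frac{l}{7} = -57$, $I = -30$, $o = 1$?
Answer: $-1113210$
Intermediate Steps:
$l = -399$ ($l = 7 \left(-57\right) = -399$)
$R{\left(X \right)} = -3 + 2 X$
$c = 30$ ($c = - 30 \left(-3 + 2 \cdot 1\right) = - 30 \left(-3 + 2\right) = \left(-30\right) \left(-1\right) = 30$)
$c l 93 = 30 \left(-399\right) 93 = \left(-11970\right) 93 = -1113210$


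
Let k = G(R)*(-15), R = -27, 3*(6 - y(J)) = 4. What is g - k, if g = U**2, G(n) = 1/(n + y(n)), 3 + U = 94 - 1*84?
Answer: 3238/67 ≈ 48.328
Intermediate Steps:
y(J) = 14/3 (y(J) = 6 - 1/3*4 = 6 - 4/3 = 14/3)
U = 7 (U = -3 + (94 - 1*84) = -3 + (94 - 84) = -3 + 10 = 7)
G(n) = 1/(14/3 + n) (G(n) = 1/(n + 14/3) = 1/(14/3 + n))
g = 49 (g = 7**2 = 49)
k = 45/67 (k = (3/(14 + 3*(-27)))*(-15) = (3/(14 - 81))*(-15) = (3/(-67))*(-15) = (3*(-1/67))*(-15) = -3/67*(-15) = 45/67 ≈ 0.67164)
g - k = 49 - 1*45/67 = 49 - 45/67 = 3238/67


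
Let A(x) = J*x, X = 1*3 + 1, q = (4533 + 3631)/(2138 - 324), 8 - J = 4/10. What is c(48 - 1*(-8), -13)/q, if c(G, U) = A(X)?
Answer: 68932/10205 ≈ 6.7547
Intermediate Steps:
J = 38/5 (J = 8 - 4/10 = 8 - 1*⅖ = 8 - ⅖ = 38/5 ≈ 7.6000)
q = 4082/907 (q = 8164/1814 = 8164*(1/1814) = 4082/907 ≈ 4.5005)
X = 4 (X = 3 + 1 = 4)
A(x) = 38*x/5
c(G, U) = 152/5 (c(G, U) = (38/5)*4 = 152/5)
c(48 - 1*(-8), -13)/q = 152/(5*(4082/907)) = (152/5)*(907/4082) = 68932/10205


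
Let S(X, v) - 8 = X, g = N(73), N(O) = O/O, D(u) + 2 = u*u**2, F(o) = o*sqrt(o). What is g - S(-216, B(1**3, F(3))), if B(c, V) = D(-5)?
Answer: 209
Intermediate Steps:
F(o) = o**(3/2)
D(u) = -2 + u**3 (D(u) = -2 + u*u**2 = -2 + u**3)
B(c, V) = -127 (B(c, V) = -2 + (-5)**3 = -2 - 125 = -127)
N(O) = 1
g = 1
S(X, v) = 8 + X
g - S(-216, B(1**3, F(3))) = 1 - (8 - 216) = 1 - 1*(-208) = 1 + 208 = 209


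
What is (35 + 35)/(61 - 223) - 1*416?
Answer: -33731/81 ≈ -416.43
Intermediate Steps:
(35 + 35)/(61 - 223) - 1*416 = 70/(-162) - 416 = 70*(-1/162) - 416 = -35/81 - 416 = -33731/81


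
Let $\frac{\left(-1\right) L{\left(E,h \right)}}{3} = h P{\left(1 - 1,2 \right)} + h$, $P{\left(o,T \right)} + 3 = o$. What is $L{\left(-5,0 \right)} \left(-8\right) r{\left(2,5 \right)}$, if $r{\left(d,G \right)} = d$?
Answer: $0$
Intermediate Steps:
$P{\left(o,T \right)} = -3 + o$
$L{\left(E,h \right)} = 6 h$ ($L{\left(E,h \right)} = - 3 \left(h \left(-3 + \left(1 - 1\right)\right) + h\right) = - 3 \left(h \left(-3 + 0\right) + h\right) = - 3 \left(h \left(-3\right) + h\right) = - 3 \left(- 3 h + h\right) = - 3 \left(- 2 h\right) = 6 h$)
$L{\left(-5,0 \right)} \left(-8\right) r{\left(2,5 \right)} = 6 \cdot 0 \left(-8\right) 2 = 0 \left(-8\right) 2 = 0 \cdot 2 = 0$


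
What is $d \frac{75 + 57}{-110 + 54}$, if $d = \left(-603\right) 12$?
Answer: $\frac{119394}{7} \approx 17056.0$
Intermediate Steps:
$d = -7236$
$d \frac{75 + 57}{-110 + 54} = - 7236 \frac{75 + 57}{-110 + 54} = - 7236 \frac{132}{-56} = - 7236 \cdot 132 \left(- \frac{1}{56}\right) = \left(-7236\right) \left(- \frac{33}{14}\right) = \frac{119394}{7}$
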